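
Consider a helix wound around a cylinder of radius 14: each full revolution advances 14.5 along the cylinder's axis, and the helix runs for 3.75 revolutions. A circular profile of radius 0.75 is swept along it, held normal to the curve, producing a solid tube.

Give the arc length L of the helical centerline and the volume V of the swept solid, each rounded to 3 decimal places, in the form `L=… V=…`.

2πR = 2π·14 = 87.964594
per-turn = √(87.964594² + 14.5²) = √(7737.7699 + 210.25) = √7948.0199 = 89.151668
L = 3.75 × 89.151668 = 334.318754
V = π·0.75² × L = 1.767146 × 334.318754 = 590.790004

L=334.319 V=590.790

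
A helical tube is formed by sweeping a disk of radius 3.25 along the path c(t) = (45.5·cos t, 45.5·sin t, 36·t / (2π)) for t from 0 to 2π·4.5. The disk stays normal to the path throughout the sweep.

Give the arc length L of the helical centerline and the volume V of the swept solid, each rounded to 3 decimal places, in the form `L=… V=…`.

2πR = 2π·45.5 = 285.884931
per-turn = √(285.884931² + 36²) = √(81730.1940 + 1296) = √83026.1940 = 288.142663
L = 4.5 × 288.142663 = 1296.641982
V = π·3.25² × L = 33.183072 × 1296.641982 = 43026.564769

L=1296.642 V=43026.565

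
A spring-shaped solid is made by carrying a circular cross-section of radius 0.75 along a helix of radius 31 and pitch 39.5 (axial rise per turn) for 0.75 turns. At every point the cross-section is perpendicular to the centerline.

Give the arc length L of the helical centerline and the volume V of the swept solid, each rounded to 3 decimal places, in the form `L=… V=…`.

2πR = 2π·31 = 194.778745
per-turn = √(194.778745² + 39.5²) = √(37938.7593 + 1560.25) = √39499.0093 = 198.743577
L = 0.75 × 198.743577 = 149.057683
V = π·0.75² × L = 1.767146 × 149.057683 = 263.406668

L=149.058 V=263.407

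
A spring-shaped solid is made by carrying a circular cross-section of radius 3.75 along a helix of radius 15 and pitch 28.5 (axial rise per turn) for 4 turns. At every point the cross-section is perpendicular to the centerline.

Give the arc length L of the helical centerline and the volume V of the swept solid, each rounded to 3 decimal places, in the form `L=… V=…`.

L=393.851 V=17399.787

2πR = 2π·15 = 94.247780
per-turn = √(94.247780² + 28.5²) = √(8882.6440 + 812.25) = √9694.8940 = 98.462653
L = 4 × 98.462653 = 393.850610
V = π·3.75² × L = 44.178647 × 393.850610 = 17399.786969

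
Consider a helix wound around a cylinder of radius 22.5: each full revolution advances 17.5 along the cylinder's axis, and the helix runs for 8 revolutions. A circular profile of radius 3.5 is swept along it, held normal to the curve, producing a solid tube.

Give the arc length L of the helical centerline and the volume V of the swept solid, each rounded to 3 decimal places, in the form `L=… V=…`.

2πR = 2π·22.5 = 141.371669
per-turn = √(141.371669² + 17.5²) = √(19985.9489 + 306.25) = √20292.1989 = 142.450689
L = 8 × 142.450689 = 1139.605515
V = π·3.5² × L = 38.484510 × 1139.605515 = 43857.159855

L=1139.606 V=43857.160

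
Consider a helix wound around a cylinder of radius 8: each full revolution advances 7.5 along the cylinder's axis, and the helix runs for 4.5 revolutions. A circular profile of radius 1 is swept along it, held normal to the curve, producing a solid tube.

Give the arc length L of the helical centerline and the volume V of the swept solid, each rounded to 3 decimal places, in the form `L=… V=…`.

2πR = 2π·8 = 50.265482
per-turn = √(50.265482² + 7.5²) = √(2526.6187 + 56.25) = √2582.8687 = 50.821932
L = 4.5 × 50.821932 = 228.698692
V = π·1² × L = 3.141593 × 228.698692 = 718.478131

L=228.699 V=718.478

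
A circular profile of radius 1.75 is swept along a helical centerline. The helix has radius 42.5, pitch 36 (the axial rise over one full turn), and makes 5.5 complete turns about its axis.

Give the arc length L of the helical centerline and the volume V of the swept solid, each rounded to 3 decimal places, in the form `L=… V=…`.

2πR = 2π·42.5 = 267.035376
per-turn = √(267.035376² + 36²) = √(71307.8918 + 1296) = √72603.8918 = 269.451094
L = 5.5 × 269.451094 = 1481.981014
V = π·1.75² × L = 9.621128 × 1481.981014 = 14258.328294

L=1481.981 V=14258.328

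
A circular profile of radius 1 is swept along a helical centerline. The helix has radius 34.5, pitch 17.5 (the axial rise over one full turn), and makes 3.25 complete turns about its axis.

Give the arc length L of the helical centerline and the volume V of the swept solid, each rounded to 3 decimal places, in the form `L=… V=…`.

L=706.794 V=2220.459

2πR = 2π·34.5 = 216.769893
per-turn = √(216.769893² + 17.5²) = √(46989.1866 + 306.25) = √47295.4366 = 217.475140
L = 3.25 × 217.475140 = 706.794205
V = π·1² × L = 3.141593 × 706.794205 = 2220.459483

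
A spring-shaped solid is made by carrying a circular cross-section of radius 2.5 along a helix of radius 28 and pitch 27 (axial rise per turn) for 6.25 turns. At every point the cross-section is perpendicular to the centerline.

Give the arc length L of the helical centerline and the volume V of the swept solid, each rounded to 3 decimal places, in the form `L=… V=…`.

2πR = 2π·28 = 175.929189
per-turn = √(175.929189² + 27²) = √(30951.0794 + 729) = √31680.0794 = 177.988987
L = 6.25 × 177.988987 = 1112.431167
V = π·2.5² × L = 19.634954 × 1112.431167 = 21842.534890

L=1112.431 V=21842.535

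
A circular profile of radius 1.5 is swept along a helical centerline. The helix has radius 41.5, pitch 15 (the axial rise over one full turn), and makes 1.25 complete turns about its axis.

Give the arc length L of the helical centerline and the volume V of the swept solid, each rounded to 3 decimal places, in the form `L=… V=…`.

L=326.479 V=2307.745

2πR = 2π·41.5 = 260.752190
per-turn = √(260.752190² + 15²) = √(67991.7047 + 225) = √68216.7047 = 261.183278
L = 1.25 × 261.183278 = 326.479098
V = π·1.5² × L = 7.068583 × 326.479098 = 2307.744752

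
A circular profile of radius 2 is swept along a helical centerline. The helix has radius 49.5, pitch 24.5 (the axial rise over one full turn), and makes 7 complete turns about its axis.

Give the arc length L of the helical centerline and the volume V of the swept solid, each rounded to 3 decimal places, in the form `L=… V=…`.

L=2183.868 V=27443.296

2πR = 2π·49.5 = 311.017673
per-turn = √(311.017673² + 24.5²) = √(96731.9927 + 600.25) = √97332.2427 = 311.981158
L = 7 × 311.981158 = 2183.868104
V = π·2² × L = 12.566371 × 2183.868104 = 27443.295963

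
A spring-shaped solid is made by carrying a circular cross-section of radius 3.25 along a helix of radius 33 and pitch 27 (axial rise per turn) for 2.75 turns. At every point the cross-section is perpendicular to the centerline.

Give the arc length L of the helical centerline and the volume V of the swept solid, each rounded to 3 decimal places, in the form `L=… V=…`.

2πR = 2π·33 = 207.345115
per-turn = √(207.345115² + 27²) = √(42991.9968 + 729) = √43720.9968 = 209.095664
L = 2.75 × 209.095664 = 575.013076
V = π·3.25² × L = 33.183072 × 575.013076 = 19080.700549

L=575.013 V=19080.701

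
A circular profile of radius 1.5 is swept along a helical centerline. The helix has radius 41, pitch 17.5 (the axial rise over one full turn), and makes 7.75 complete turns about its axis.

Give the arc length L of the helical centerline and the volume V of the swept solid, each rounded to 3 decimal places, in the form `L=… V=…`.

L=2001.083 V=14144.826

2πR = 2π·41 = 257.610598
per-turn = √(257.610598² + 17.5²) = √(66363.2200 + 306.25) = √66669.4700 = 258.204318
L = 7.75 × 258.204318 = 2001.083467
V = π·1.5² × L = 7.068583 × 2001.083467 = 14144.825517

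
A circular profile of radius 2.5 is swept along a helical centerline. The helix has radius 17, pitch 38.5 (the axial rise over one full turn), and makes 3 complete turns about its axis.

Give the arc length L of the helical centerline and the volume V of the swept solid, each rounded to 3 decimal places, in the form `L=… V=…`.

L=340.622 V=6688.105

2πR = 2π·17 = 106.814150
per-turn = √(106.814150² + 38.5²) = √(11409.2627 + 1482.25) = √12891.5127 = 113.540797
L = 3 × 113.540797 = 340.622392
V = π·2.5² × L = 19.634954 × 340.622392 = 6688.105035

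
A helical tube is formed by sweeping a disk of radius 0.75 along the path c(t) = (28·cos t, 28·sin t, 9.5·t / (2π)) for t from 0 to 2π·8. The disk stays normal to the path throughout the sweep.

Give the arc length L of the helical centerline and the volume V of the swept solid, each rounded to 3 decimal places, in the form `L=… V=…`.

2πR = 2π·28 = 175.929189
per-turn = √(175.929189² + 9.5²) = √(30951.0794 + 90.25) = √31041.3294 = 176.185497
L = 8 × 176.185497 = 1409.483977
V = π·0.75² × L = 1.767146 × 1409.483977 = 2490.763786

L=1409.484 V=2490.764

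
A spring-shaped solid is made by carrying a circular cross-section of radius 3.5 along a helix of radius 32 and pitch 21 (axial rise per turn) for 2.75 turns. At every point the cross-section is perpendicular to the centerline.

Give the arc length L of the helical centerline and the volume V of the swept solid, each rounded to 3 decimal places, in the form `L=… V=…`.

L=555.928 V=21394.616

2πR = 2π·32 = 201.061930
per-turn = √(201.061930² + 21²) = √(40425.8996 + 441) = √40866.8996 = 202.155632
L = 2.75 × 202.155632 = 555.927989
V = π·3.5² × L = 38.484510 × 555.927989 = 21394.616237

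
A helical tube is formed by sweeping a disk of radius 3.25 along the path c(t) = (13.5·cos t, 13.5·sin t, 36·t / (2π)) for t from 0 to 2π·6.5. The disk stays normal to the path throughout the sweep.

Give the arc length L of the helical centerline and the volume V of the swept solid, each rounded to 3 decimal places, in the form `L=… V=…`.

L=598.951 V=19875.034

2πR = 2π·13.5 = 84.823002
per-turn = √(84.823002² + 36²) = √(7194.9416 + 1296) = √8490.9416 = 92.146305
L = 6.5 × 92.146305 = 598.950985
V = π·3.25² × L = 33.183072 × 598.950985 = 19875.033916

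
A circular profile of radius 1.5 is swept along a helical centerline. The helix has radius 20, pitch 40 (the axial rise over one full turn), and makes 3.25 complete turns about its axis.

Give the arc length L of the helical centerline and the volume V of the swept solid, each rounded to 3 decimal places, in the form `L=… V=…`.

L=428.598 V=3029.581

2πR = 2π·20 = 125.663706
per-turn = √(125.663706² + 40²) = √(15791.3670 + 1600) = √17391.3670 = 131.876332
L = 3.25 × 131.876332 = 428.598080
V = π·1.5² × L = 7.068583 × 428.598080 = 3029.581305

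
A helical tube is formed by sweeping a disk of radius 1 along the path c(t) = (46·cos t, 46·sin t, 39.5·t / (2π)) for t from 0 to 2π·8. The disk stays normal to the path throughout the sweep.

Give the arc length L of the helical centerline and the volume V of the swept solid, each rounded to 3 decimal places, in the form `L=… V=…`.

2πR = 2π·46 = 289.026524
per-turn = √(289.026524² + 39.5²) = √(83536.3317 + 1560.25) = √85096.5817 = 291.713184
L = 8 × 291.713184 = 2333.705471
V = π·1² × L = 3.141593 × 2333.705471 = 7331.551964

L=2333.705 V=7331.552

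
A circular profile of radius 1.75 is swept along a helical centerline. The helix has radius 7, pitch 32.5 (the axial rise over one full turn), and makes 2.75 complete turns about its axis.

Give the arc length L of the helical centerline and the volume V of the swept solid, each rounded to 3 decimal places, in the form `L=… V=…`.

2πR = 2π·7 = 43.982297
per-turn = √(43.982297² + 32.5²) = √(1934.4425 + 1056.25) = √2990.6925 = 54.687224
L = 2.75 × 54.687224 = 150.389866
V = π·1.75² × L = 9.621128 × 150.389866 = 1446.920074

L=150.390 V=1446.920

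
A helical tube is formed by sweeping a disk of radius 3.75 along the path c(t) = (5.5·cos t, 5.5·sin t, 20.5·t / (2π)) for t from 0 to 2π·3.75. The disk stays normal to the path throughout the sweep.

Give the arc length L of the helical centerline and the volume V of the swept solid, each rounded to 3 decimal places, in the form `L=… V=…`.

2πR = 2π·5.5 = 34.557519
per-turn = √(34.557519² + 20.5²) = √(1194.2221 + 420.25) = √1614.4721 = 40.180494
L = 3.75 × 40.180494 = 150.676854
V = π·3.75² × L = 44.178647 × 150.676854 = 6656.699502

L=150.677 V=6656.700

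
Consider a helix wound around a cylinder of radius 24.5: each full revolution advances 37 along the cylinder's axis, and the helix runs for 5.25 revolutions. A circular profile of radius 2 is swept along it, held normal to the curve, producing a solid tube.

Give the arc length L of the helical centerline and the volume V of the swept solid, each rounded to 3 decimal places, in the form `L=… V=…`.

L=831.192 V=10445.061

2πR = 2π·24.5 = 153.938040
per-turn = √(153.938040² + 37²) = √(23696.9202 + 1369) = √25065.9202 = 158.322204
L = 5.25 × 158.322204 = 831.191569
V = π·2² × L = 12.566371 × 831.191569 = 10445.061309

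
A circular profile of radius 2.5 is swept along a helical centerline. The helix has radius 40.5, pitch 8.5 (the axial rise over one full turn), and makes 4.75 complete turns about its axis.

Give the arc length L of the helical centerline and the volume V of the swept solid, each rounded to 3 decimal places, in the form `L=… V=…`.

2πR = 2π·40.5 = 254.469005
per-turn = √(254.469005² + 8.5²) = √(64754.4745 + 72.25) = √64826.7245 = 254.610928
L = 4.75 × 254.610928 = 1209.401906
V = π·2.5² × L = 19.634954 × 1209.401906 = 23746.550901

L=1209.402 V=23746.551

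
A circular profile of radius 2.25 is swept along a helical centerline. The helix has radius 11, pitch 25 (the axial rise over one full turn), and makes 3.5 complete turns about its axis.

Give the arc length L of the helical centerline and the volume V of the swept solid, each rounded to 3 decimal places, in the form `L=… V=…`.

2πR = 2π·11 = 69.115038
per-turn = √(69.115038² + 25²) = √(4776.8885 + 625) = √5401.8885 = 73.497541
L = 3.5 × 73.497541 = 257.241393
V = π·2.25² × L = 15.904313 × 257.241393 = 4091.247588

L=257.241 V=4091.248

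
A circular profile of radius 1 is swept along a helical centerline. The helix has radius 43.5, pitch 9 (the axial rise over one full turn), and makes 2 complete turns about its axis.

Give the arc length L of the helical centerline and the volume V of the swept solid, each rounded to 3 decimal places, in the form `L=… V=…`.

2πR = 2π·43.5 = 273.318561
per-turn = √(273.318561² + 9²) = √(74703.0357 + 81) = √74784.0357 = 273.466699
L = 2 × 273.466699 = 546.933399
V = π·1² × L = 3.141593 × 546.933399 = 1718.241948

L=546.933 V=1718.242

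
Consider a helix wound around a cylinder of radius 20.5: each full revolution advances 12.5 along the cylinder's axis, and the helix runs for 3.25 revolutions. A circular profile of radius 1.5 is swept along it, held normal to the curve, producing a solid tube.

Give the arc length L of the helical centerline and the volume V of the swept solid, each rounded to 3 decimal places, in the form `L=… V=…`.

L=420.584 V=2972.932

2πR = 2π·20.5 = 128.805299
per-turn = √(128.805299² + 12.5²) = √(16590.8050 + 156.25) = √16747.0550 = 129.410413
L = 3.25 × 129.410413 = 420.583842
V = π·1.5² × L = 7.068583 × 420.583842 = 2972.931996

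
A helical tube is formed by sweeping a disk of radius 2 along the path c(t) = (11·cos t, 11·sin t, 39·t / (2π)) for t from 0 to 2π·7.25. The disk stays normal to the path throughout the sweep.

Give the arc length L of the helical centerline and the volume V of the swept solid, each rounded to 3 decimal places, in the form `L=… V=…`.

2πR = 2π·11 = 69.115038
per-turn = √(69.115038² + 39²) = √(4776.8885 + 1521) = √6297.8885 = 79.359237
L = 7.25 × 79.359237 = 575.354470
V = π·2² × L = 12.566371 × 575.354470 = 7230.117502

L=575.354 V=7230.118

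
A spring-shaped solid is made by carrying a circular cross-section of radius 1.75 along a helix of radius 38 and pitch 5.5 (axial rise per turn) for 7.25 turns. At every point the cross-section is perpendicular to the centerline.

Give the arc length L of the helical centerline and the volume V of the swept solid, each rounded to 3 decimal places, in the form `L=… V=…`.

L=1731.477 V=16658.759

2πR = 2π·38 = 238.761042
per-turn = √(238.761042² + 5.5²) = √(57006.8350 + 30.25) = √57037.0850 = 238.824381
L = 7.25 × 238.824381 = 1731.476763
V = π·1.75² × L = 9.621128 × 1731.476763 = 16658.758705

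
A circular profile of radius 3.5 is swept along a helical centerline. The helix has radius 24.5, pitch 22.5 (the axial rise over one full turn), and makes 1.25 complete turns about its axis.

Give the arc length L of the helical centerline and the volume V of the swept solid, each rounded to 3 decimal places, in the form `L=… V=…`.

2πR = 2π·24.5 = 153.938040
per-turn = √(153.938040² + 22.5²) = √(23696.9202 + 506.25) = √24203.1702 = 155.573681
L = 1.25 × 155.573681 = 194.467101
V = π·3.5² × L = 38.484510 × 194.467101 = 7483.971096

L=194.467 V=7483.971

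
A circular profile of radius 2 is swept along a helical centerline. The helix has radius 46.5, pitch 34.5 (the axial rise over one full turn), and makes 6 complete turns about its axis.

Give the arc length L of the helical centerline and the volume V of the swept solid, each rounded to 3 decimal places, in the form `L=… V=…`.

2πR = 2π·46.5 = 292.168117
per-turn = √(292.168117² + 34.5²) = √(85362.2085 + 1190.25) = √86552.4585 = 294.197992
L = 6 × 294.197992 = 1765.187952
V = π·2² × L = 12.566371 × 1765.187952 = 22182.006005

L=1765.188 V=22182.006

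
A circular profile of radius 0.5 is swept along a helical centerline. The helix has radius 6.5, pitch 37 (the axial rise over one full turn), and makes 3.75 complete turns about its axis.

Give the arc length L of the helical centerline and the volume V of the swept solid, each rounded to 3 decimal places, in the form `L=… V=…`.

2πR = 2π·6.5 = 40.840704
per-turn = √(40.840704² + 37²) = √(1667.9631 + 1369) = √3036.9631 = 55.108649
L = 3.75 × 55.108649 = 206.657432
V = π·0.5² × L = 0.785398 × 206.657432 = 162.308368

L=206.657 V=162.308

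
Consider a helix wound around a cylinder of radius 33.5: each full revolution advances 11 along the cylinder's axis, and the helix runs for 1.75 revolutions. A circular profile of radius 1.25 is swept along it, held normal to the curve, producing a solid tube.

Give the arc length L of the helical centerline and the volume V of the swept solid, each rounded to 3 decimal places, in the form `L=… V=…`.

2πR = 2π·33.5 = 210.486708
per-turn = √(210.486708² + 11²) = √(44304.6542 + 121) = √44425.6542 = 210.773941
L = 1.75 × 210.773941 = 368.854397
V = π·1.25² × L = 4.908739 × 368.854397 = 1810.609785

L=368.854 V=1810.610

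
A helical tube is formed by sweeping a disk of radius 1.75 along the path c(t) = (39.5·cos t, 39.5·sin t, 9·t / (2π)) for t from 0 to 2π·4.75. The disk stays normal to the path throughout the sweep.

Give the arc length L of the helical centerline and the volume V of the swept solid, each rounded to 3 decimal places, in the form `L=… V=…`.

L=1179.658 V=11349.635

2πR = 2π·39.5 = 248.185820
per-turn = √(248.185820² + 9²) = √(61596.2011 + 81) = √61677.2011 = 248.348950
L = 4.75 × 248.348950 = 1179.657513
V = π·1.75² × L = 9.621128 × 1179.657513 = 11349.635345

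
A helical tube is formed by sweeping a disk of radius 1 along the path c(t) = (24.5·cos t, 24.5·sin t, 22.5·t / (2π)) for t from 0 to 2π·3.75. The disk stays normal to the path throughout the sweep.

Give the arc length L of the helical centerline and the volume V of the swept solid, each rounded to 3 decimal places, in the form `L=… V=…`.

2πR = 2π·24.5 = 153.938040
per-turn = √(153.938040² + 22.5²) = √(23696.9202 + 506.25) = √24203.1702 = 155.573681
L = 3.75 × 155.573681 = 583.401303
V = π·1² × L = 3.141593 × 583.401303 = 1832.809248

L=583.401 V=1832.809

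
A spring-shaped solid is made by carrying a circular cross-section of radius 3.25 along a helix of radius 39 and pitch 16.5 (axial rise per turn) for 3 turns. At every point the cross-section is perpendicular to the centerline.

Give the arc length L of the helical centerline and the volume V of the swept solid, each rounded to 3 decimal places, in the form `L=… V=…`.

L=736.797 V=24449.199

2πR = 2π·39 = 245.044227
per-turn = √(245.044227² + 16.5²) = √(60046.6732 + 272.25) = √60318.9232 = 245.599111
L = 3 × 245.599111 = 736.797332
V = π·3.25² × L = 33.183072 × 736.797332 = 24449.199218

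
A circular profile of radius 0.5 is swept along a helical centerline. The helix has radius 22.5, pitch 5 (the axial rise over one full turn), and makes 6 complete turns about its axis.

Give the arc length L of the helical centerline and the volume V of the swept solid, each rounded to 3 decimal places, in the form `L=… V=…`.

2πR = 2π·22.5 = 141.371669
per-turn = √(141.371669² + 5²) = √(19985.9489 + 25) = √20010.9489 = 141.460061
L = 6 × 141.460061 = 848.760367
V = π·0.5² × L = 0.785398 × 848.760367 = 666.614834

L=848.760 V=666.615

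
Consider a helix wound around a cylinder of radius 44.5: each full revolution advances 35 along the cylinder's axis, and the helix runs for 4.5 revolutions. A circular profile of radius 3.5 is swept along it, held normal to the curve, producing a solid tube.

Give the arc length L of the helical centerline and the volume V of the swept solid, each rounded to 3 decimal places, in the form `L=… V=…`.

L=1268.027 V=48799.410

2πR = 2π·44.5 = 279.601746
per-turn = √(279.601746² + 35²) = √(78177.1365 + 1225) = √79402.1365 = 281.783847
L = 4.5 × 281.783847 = 1268.027312
V = π·3.5² × L = 38.484510 × 1268.027312 = 48799.409767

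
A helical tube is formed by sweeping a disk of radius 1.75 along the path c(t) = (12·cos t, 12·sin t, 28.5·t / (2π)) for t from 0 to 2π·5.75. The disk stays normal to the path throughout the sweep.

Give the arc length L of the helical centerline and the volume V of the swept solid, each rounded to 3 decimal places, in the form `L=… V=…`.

L=463.478 V=4459.180

2πR = 2π·12 = 75.398224
per-turn = √(75.398224² + 28.5²) = √(5684.8921 + 812.25) = √6497.1421 = 80.604852
L = 5.75 × 80.604852 = 463.477898
V = π·1.75² × L = 9.621128 × 463.477898 = 4459.179950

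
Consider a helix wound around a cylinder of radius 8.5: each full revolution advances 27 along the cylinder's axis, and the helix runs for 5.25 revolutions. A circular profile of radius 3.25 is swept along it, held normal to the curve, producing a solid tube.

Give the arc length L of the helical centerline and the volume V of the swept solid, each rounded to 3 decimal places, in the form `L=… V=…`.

2πR = 2π·8.5 = 53.407075
per-turn = √(53.407075² + 27²) = √(2852.3157 + 729) = √3581.3157 = 59.844095
L = 5.25 × 59.844095 = 314.181497
V = π·3.25² × L = 33.183072 × 314.181497 = 10425.507371

L=314.181 V=10425.507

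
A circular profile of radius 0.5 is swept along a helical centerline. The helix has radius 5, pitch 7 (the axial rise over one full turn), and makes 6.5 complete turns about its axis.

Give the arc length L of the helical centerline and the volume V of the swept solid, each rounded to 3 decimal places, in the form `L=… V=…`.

L=209.211 V=164.314

2πR = 2π·5 = 31.415927
per-turn = √(31.415927² + 7²) = √(986.9604 + 49) = √1035.9604 = 32.186339
L = 6.5 × 32.186339 = 209.211206
V = π·0.5² × L = 0.785398 × 209.211206 = 164.314097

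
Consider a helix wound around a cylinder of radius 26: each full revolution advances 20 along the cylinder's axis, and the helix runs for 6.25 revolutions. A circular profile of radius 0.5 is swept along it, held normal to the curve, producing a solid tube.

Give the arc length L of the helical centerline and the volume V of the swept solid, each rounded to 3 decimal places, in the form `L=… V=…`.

2πR = 2π·26 = 163.362818
per-turn = √(163.362818² + 20²) = √(26687.4103 + 400) = √27087.4103 = 164.582533
L = 6.25 × 164.582533 = 1028.640834
V = π·0.5² × L = 0.785398 × 1028.640834 = 807.892622

L=1028.641 V=807.893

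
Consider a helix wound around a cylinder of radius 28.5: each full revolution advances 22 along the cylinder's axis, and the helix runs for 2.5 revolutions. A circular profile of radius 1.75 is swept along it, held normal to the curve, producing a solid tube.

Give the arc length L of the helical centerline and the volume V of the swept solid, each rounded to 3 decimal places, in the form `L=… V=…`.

L=451.043 V=4339.541

2πR = 2π·28.5 = 179.070781
per-turn = √(179.070781² + 22²) = √(32066.3447 + 484) = √32550.3447 = 180.417141
L = 2.5 × 180.417141 = 451.042852
V = π·1.75² × L = 9.621128 × 451.042852 = 4339.540788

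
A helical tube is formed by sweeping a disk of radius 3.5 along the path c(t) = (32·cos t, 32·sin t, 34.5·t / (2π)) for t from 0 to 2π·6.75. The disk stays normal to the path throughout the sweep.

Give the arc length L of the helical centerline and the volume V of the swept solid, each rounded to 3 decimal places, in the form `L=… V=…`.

2πR = 2π·32 = 201.061930
per-turn = √(201.061930² + 34.5²) = √(40425.8996 + 1190.25) = √41616.1496 = 204.000367
L = 6.75 × 204.000367 = 1377.002475
V = π·3.5² × L = 38.484510 × 1377.002475 = 52993.265545

L=1377.002 V=52993.266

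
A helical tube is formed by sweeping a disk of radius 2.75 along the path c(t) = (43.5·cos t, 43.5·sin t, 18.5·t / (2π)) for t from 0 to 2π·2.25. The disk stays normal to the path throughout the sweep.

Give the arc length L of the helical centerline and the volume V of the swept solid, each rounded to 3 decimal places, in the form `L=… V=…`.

L=616.374 V=14643.992

2πR = 2π·43.5 = 273.318561
per-turn = √(273.318561² + 18.5²) = √(74703.0357 + 342.25) = √75045.2857 = 273.943946
L = 2.25 × 273.943946 = 616.373879
V = π·2.75² × L = 23.758294 × 616.373879 = 14643.992108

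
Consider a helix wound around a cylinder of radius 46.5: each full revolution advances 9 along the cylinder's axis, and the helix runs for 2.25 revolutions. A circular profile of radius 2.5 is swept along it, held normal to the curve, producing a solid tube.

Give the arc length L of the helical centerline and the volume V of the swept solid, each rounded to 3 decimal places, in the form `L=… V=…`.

2πR = 2π·46.5 = 292.168117
per-turn = √(292.168117² + 9²) = √(85362.2085 + 81) = √85443.2085 = 292.306703
L = 2.25 × 292.306703 = 657.690081
V = π·2.5² × L = 19.634954 × 657.690081 = 12913.714546

L=657.690 V=12913.715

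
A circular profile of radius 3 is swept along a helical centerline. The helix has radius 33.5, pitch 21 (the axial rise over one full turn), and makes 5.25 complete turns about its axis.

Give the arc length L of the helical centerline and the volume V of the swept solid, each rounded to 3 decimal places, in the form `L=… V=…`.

L=1110.541 V=31399.817

2πR = 2π·33.5 = 210.486708
per-turn = √(210.486708² + 21²) = √(44304.6542 + 441) = √44745.6542 = 211.531686
L = 5.25 × 211.531686 = 1110.541351
V = π·3² × L = 28.274334 × 1110.541351 = 31399.816953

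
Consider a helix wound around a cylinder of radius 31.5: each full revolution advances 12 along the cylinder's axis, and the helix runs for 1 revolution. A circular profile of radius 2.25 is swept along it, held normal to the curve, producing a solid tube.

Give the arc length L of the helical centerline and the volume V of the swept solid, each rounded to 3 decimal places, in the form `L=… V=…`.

L=198.284 V=3153.567

2πR = 2π·31.5 = 197.920337
per-turn = √(197.920337² + 12²) = √(39172.4599 + 144) = √39316.4599 = 198.283786
L = 1 × 198.283786 = 198.283786
V = π·2.25² × L = 15.904313 × 198.283786 = 3153.567361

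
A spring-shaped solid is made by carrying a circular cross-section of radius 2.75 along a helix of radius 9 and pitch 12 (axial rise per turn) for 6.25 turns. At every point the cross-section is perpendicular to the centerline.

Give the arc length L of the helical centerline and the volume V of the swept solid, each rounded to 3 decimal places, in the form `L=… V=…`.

2πR = 2π·9 = 56.548668
per-turn = √(56.548668² + 12²) = √(3197.7518 + 144) = √3341.7518 = 57.807887
L = 6.25 × 57.807887 = 361.299295
V = π·2.75² × L = 23.758294 × 361.299295 = 8583.855037

L=361.299 V=8583.855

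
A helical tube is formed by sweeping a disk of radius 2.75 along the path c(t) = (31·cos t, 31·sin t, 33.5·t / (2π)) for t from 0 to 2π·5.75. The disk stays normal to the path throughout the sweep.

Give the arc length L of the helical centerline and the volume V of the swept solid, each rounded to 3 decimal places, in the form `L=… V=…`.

2πR = 2π·31 = 194.778745
per-turn = √(194.778745² + 33.5²) = √(37938.7593 + 1122.25) = √39061.0093 = 197.638583
L = 5.75 × 197.638583 = 1136.421850
V = π·2.75² × L = 23.758294 × 1136.421850 = 26999.444917

L=1136.422 V=26999.445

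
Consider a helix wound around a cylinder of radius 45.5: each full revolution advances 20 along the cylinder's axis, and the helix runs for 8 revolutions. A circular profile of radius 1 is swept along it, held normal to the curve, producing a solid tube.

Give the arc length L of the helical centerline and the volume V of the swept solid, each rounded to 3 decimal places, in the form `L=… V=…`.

2πR = 2π·45.5 = 285.884931
per-turn = √(285.884931² + 20²) = √(81730.1940 + 400) = √82130.1940 = 286.583660
L = 8 × 286.583660 = 2292.669278
V = π·1² × L = 3.141593 × 2292.669278 = 7202.632961

L=2292.669 V=7202.633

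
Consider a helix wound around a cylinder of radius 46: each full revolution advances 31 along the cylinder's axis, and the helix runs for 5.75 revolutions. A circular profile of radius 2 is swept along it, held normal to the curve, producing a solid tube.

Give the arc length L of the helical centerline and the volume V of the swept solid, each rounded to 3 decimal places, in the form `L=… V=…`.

L=1671.434 V=21003.864

2πR = 2π·46 = 289.026524
per-turn = √(289.026524² + 31²) = √(83536.3317 + 961) = √84497.3317 = 290.684247
L = 5.75 × 290.684247 = 1671.434422
V = π·2² × L = 12.566371 × 1671.434422 = 21003.864407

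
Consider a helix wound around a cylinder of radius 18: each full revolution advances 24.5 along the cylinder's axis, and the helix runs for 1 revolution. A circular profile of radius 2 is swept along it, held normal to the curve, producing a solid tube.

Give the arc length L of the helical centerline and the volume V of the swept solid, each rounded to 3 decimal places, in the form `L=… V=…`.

L=115.721 V=1454.188

2πR = 2π·18 = 113.097336
per-turn = √(113.097336² + 24.5²) = √(12791.0073 + 600.25) = √13391.2573 = 115.720600
L = 1 × 115.720600 = 115.720600
V = π·2² × L = 12.566371 × 115.720600 = 1454.187949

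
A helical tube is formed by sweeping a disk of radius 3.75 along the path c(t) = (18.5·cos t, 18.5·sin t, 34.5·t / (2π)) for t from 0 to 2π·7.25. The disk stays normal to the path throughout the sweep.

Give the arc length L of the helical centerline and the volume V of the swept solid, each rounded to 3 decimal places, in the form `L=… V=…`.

2πR = 2π·18.5 = 116.238928
per-turn = √(116.238928² + 34.5²) = √(13511.4884 + 1190.25) = √14701.7384 = 121.250725
L = 7.25 × 121.250725 = 879.067760
V = π·3.75² × L = 44.178647 × 879.067760 = 38836.023969

L=879.068 V=38836.024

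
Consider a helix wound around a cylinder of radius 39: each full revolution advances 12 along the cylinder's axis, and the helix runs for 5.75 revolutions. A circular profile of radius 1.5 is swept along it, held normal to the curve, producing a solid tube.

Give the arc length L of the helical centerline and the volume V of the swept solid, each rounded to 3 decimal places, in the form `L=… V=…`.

L=1410.693 V=9971.600

2πR = 2π·39 = 245.044227
per-turn = √(245.044227² + 12²) = √(60046.6732 + 144) = √60190.6732 = 245.337876
L = 5.75 × 245.337876 = 1410.692784
V = π·1.5² × L = 7.068583 × 1410.692784 = 9971.599698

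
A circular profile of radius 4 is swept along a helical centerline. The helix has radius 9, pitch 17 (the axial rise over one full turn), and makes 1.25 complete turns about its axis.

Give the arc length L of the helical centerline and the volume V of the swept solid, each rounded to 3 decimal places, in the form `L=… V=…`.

2πR = 2π·9 = 56.548668
per-turn = √(56.548668² + 17²) = √(3197.7518 + 289) = √3486.7518 = 59.048724
L = 1.25 × 59.048724 = 73.810905
V = π·4² × L = 50.265482 × 73.810905 = 3710.140761

L=73.811 V=3710.141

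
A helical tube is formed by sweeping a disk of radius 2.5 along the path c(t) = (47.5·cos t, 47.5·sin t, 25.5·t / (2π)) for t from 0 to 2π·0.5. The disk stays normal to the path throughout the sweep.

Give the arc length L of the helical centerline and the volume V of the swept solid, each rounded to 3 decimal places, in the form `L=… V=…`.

2πR = 2π·47.5 = 298.451302
per-turn = √(298.451302² + 25.5²) = √(89073.1797 + 650.25) = √89723.4297 = 299.538695
L = 0.5 × 299.538695 = 149.769347
V = π·2.5² × L = 19.634954 × 149.769347 = 2940.714260

L=149.769 V=2940.714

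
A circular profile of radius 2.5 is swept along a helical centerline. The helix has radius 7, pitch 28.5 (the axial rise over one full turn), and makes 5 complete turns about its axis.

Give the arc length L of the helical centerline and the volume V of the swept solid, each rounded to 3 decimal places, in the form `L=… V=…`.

2πR = 2π·7 = 43.982297
per-turn = √(43.982297² + 28.5²) = √(1934.4425 + 812.25) = √2746.6925 = 52.408897
L = 5 × 52.408897 = 262.044484
V = π·2.5² × L = 19.634954 × 262.044484 = 5145.231410

L=262.044 V=5145.231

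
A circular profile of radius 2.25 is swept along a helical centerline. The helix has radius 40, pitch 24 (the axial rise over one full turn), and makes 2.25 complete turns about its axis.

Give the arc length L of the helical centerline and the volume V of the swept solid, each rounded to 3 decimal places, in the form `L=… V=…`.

L=568.059 V=9034.590

2πR = 2π·40 = 251.327412
per-turn = √(251.327412² + 24²) = √(63165.4682 + 576) = √63741.4682 = 252.470727
L = 2.25 × 252.470727 = 568.059137
V = π·2.25² × L = 15.904313 × 568.059137 = 9034.590201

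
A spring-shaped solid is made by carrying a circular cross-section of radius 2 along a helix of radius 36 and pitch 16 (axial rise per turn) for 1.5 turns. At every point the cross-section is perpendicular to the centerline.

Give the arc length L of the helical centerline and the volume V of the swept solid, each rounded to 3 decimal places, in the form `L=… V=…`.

2πR = 2π·36 = 226.194671
per-turn = √(226.194671² + 16²) = √(51164.0292 + 256) = √51420.0292 = 226.759849
L = 1.5 × 226.759849 = 340.139774
V = π·2² × L = 12.566371 × 340.139774 = 4274.322459

L=340.140 V=4274.322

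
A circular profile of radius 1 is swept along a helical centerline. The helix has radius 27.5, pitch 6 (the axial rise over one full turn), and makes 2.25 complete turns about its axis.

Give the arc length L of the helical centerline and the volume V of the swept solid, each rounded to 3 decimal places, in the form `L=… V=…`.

2πR = 2π·27.5 = 172.787596
per-turn = √(172.787596² + 6²) = √(29855.5533 + 36) = √29891.5533 = 172.891739
L = 2.25 × 172.891739 = 389.006412
V = π·1² × L = 3.141593 × 389.006412 = 1222.099686

L=389.006 V=1222.100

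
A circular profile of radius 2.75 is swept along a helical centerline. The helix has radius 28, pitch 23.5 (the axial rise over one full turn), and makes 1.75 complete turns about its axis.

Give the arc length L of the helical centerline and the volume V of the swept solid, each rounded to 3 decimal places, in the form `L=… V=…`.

L=310.611 V=7379.578

2πR = 2π·28 = 175.929189
per-turn = √(175.929189² + 23.5²) = √(30951.0794 + 552.25) = √31503.3294 = 177.491773
L = 1.75 × 177.491773 = 310.610602
V = π·2.75² × L = 23.758294 × 310.610602 = 7379.578148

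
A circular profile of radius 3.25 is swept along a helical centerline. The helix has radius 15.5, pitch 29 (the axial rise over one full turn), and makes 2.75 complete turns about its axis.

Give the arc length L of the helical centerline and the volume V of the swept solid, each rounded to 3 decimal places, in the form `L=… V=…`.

2πR = 2π·15.5 = 97.389372
per-turn = √(97.389372² + 29²) = √(9484.6898 + 841) = √10325.6898 = 101.615402
L = 2.75 × 101.615402 = 279.442354
V = π·3.25² × L = 33.183072 × 279.442354 = 9272.755873

L=279.442 V=9272.756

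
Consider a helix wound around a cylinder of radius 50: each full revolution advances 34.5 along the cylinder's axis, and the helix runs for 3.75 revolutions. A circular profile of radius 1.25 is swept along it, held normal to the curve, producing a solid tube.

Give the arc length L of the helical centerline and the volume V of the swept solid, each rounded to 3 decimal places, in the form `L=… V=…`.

2πR = 2π·50 = 314.159265
per-turn = √(314.159265² + 34.5²) = √(98696.0440 + 1190.25) = √99886.2940 = 316.047930
L = 3.75 × 316.047930 = 1185.179737
V = π·1.25² × L = 4.908739 × 1185.179737 = 5817.737431

L=1185.180 V=5817.737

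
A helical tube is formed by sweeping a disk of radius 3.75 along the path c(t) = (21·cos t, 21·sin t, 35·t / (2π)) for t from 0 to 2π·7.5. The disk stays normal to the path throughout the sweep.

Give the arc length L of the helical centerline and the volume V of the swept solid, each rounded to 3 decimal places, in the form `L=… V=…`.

2πR = 2π·21 = 131.946891
per-turn = √(131.946891² + 35²) = √(17409.9822 + 1225) = √18634.9822 = 136.510008
L = 7.5 × 136.510008 = 1023.825057
V = π·3.75² × L = 44.178647 × 1023.825057 = 45231.205453

L=1023.825 V=45231.205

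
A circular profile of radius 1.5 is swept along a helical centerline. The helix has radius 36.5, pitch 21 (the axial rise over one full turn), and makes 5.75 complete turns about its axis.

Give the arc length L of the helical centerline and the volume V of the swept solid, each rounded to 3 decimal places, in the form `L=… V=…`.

L=1324.200 V=9360.221

2πR = 2π·36.5 = 229.336264
per-turn = √(229.336264² + 21²) = √(52595.1219 + 441) = √53036.1219 = 230.295727
L = 5.75 × 230.295727 = 1324.200430
V = π·1.5² × L = 7.068583 × 1324.200430 = 9360.221271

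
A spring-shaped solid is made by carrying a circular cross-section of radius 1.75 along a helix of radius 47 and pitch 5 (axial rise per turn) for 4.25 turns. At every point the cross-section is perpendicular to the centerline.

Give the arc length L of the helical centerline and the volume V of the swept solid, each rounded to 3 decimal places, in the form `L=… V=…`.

2πR = 2π·47 = 295.309709
per-turn = √(295.309709² + 5²) = √(87207.8245 + 25) = √87232.8245 = 295.352035
L = 4.25 × 295.352035 = 1255.246148
V = π·1.75² × L = 9.621128 × 1255.246148 = 12076.883237

L=1255.246 V=12076.883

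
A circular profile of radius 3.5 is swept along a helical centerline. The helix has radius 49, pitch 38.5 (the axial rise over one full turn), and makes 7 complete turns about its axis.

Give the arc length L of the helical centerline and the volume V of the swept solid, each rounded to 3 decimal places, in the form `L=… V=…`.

L=2171.918 V=83585.189

2πR = 2π·49 = 307.876080
per-turn = √(307.876080² + 38.5²) = √(94787.6807 + 1482.25) = √96269.9307 = 310.273961
L = 7 × 310.273961 = 2171.917725
V = π·3.5² × L = 38.484510 × 2171.917725 = 83585.189408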